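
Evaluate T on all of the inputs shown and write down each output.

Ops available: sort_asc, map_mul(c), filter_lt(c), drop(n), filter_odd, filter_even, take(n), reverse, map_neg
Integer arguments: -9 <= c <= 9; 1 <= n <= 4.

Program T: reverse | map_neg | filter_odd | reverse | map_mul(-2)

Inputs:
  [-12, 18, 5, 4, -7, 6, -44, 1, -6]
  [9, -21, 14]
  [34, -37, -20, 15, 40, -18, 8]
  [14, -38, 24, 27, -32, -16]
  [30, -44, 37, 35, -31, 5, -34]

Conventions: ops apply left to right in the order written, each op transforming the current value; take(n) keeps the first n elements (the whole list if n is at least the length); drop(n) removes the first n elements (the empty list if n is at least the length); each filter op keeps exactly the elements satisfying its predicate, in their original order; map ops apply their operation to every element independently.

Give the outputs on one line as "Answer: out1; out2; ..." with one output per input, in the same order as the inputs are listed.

[10, -14, 2]; [18, -42]; [-74, 30]; [54]; [74, 70, -62, 10]

Execution, op by op:
  [-12, 18, 5, 4, -7, 6, -44, 1, -6] -> [-6, 1, -44, 6, -7, 4, 5, 18, -12] -> [6, -1, 44, -6, 7, -4, -5, -18, 12] -> [-1, 7, -5] -> [-5, 7, -1] -> [10, -14, 2]
  [9, -21, 14] -> [14, -21, 9] -> [-14, 21, -9] -> [21, -9] -> [-9, 21] -> [18, -42]
  [34, -37, -20, 15, 40, -18, 8] -> [8, -18, 40, 15, -20, -37, 34] -> [-8, 18, -40, -15, 20, 37, -34] -> [-15, 37] -> [37, -15] -> [-74, 30]
  [14, -38, 24, 27, -32, -16] -> [-16, -32, 27, 24, -38, 14] -> [16, 32, -27, -24, 38, -14] -> [-27] -> [-27] -> [54]
  [30, -44, 37, 35, -31, 5, -34] -> [-34, 5, -31, 35, 37, -44, 30] -> [34, -5, 31, -35, -37, 44, -30] -> [-5, 31, -35, -37] -> [-37, -35, 31, -5] -> [74, 70, -62, 10]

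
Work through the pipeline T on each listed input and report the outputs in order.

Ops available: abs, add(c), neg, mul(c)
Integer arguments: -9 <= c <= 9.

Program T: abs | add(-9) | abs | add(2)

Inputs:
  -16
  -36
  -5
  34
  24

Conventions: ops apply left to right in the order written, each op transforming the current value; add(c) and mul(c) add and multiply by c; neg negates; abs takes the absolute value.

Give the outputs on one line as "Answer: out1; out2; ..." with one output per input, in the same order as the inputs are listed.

Execution, op by op:
  -16 -> 16 -> 7 -> 7 -> 9
  -36 -> 36 -> 27 -> 27 -> 29
  -5 -> 5 -> -4 -> 4 -> 6
  34 -> 34 -> 25 -> 25 -> 27
  24 -> 24 -> 15 -> 15 -> 17

9; 29; 6; 27; 17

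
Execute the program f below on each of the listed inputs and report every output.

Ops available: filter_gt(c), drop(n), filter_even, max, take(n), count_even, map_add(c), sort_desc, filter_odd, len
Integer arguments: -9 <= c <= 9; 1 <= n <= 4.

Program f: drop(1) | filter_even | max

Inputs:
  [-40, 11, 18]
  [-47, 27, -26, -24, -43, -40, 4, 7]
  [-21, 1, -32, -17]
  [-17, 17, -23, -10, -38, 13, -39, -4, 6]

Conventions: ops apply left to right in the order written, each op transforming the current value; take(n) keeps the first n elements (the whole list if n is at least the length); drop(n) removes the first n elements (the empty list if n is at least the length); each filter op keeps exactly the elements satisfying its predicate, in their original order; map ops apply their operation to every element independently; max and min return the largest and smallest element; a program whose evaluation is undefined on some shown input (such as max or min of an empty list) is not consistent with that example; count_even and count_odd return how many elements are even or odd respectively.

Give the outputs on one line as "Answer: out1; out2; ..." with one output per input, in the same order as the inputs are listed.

Execution, op by op:
  [-40, 11, 18] -> [11, 18] -> [18] -> 18
  [-47, 27, -26, -24, -43, -40, 4, 7] -> [27, -26, -24, -43, -40, 4, 7] -> [-26, -24, -40, 4] -> 4
  [-21, 1, -32, -17] -> [1, -32, -17] -> [-32] -> -32
  [-17, 17, -23, -10, -38, 13, -39, -4, 6] -> [17, -23, -10, -38, 13, -39, -4, 6] -> [-10, -38, -4, 6] -> 6

18; 4; -32; 6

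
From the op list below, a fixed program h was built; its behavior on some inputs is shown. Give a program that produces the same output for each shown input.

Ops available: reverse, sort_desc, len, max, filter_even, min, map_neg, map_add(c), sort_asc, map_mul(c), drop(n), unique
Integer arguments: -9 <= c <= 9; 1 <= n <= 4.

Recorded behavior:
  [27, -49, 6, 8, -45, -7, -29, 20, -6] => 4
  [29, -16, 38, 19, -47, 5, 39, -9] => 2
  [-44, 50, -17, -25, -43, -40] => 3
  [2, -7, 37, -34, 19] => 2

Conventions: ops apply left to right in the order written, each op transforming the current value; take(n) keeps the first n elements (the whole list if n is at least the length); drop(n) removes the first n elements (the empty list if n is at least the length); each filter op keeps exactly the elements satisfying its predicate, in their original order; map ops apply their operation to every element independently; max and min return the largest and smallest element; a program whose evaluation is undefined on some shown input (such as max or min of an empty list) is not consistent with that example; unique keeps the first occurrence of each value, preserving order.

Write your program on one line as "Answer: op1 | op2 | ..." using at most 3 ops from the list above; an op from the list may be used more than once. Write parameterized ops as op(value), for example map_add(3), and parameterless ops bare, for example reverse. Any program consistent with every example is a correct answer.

filter_even | map_mul(4) | len

Check, running the answer program on each example:
  [27, -49, 6, 8, -45, -7, -29, 20, -6] -> [6, 8, 20, -6] -> [24, 32, 80, -24] -> 4
  [29, -16, 38, 19, -47, 5, 39, -9] -> [-16, 38] -> [-64, 152] -> 2
  [-44, 50, -17, -25, -43, -40] -> [-44, 50, -40] -> [-176, 200, -160] -> 3
  [2, -7, 37, -34, 19] -> [2, -34] -> [8, -136] -> 2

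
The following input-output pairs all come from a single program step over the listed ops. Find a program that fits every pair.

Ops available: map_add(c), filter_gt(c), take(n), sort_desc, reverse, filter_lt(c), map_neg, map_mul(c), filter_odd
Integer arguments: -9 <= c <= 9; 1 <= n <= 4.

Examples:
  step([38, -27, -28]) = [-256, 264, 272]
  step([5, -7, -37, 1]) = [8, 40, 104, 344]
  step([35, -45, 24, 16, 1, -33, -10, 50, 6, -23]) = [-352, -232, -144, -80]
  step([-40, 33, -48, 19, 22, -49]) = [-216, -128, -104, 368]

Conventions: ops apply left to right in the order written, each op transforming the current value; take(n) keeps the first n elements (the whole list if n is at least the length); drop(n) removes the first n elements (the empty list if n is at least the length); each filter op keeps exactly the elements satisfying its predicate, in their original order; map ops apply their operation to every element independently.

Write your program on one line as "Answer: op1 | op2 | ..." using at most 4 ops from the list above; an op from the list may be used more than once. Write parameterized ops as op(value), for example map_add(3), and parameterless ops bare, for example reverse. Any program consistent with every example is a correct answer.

sort_desc | map_add(-6) | take(4) | map_mul(-8)

Check, running the answer program on each example:
  [38, -27, -28] -> [38, -27, -28] -> [32, -33, -34] -> [32, -33, -34] -> [-256, 264, 272]
  [5, -7, -37, 1] -> [5, 1, -7, -37] -> [-1, -5, -13, -43] -> [-1, -5, -13, -43] -> [8, 40, 104, 344]
  [35, -45, 24, 16, 1, -33, -10, 50, 6, -23] -> [50, 35, 24, 16, 6, 1, -10, -23, -33, -45] -> [44, 29, 18, 10, 0, -5, -16, -29, -39, -51] -> [44, 29, 18, 10] -> [-352, -232, -144, -80]
  [-40, 33, -48, 19, 22, -49] -> [33, 22, 19, -40, -48, -49] -> [27, 16, 13, -46, -54, -55] -> [27, 16, 13, -46] -> [-216, -128, -104, 368]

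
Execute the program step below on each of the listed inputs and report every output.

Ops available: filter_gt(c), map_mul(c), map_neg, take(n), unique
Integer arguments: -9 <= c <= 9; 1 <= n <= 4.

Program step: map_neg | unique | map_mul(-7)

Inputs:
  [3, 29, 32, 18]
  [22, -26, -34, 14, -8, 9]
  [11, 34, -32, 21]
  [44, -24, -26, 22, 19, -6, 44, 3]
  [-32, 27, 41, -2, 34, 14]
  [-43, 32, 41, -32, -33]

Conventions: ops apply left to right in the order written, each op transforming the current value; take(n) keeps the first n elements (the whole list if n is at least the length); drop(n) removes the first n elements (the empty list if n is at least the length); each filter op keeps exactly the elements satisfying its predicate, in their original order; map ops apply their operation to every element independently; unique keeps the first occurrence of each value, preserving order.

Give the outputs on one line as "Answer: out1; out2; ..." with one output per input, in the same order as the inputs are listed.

Execution, op by op:
  [3, 29, 32, 18] -> [-3, -29, -32, -18] -> [-3, -29, -32, -18] -> [21, 203, 224, 126]
  [22, -26, -34, 14, -8, 9] -> [-22, 26, 34, -14, 8, -9] -> [-22, 26, 34, -14, 8, -9] -> [154, -182, -238, 98, -56, 63]
  [11, 34, -32, 21] -> [-11, -34, 32, -21] -> [-11, -34, 32, -21] -> [77, 238, -224, 147]
  [44, -24, -26, 22, 19, -6, 44, 3] -> [-44, 24, 26, -22, -19, 6, -44, -3] -> [-44, 24, 26, -22, -19, 6, -3] -> [308, -168, -182, 154, 133, -42, 21]
  [-32, 27, 41, -2, 34, 14] -> [32, -27, -41, 2, -34, -14] -> [32, -27, -41, 2, -34, -14] -> [-224, 189, 287, -14, 238, 98]
  [-43, 32, 41, -32, -33] -> [43, -32, -41, 32, 33] -> [43, -32, -41, 32, 33] -> [-301, 224, 287, -224, -231]

[21, 203, 224, 126]; [154, -182, -238, 98, -56, 63]; [77, 238, -224, 147]; [308, -168, -182, 154, 133, -42, 21]; [-224, 189, 287, -14, 238, 98]; [-301, 224, 287, -224, -231]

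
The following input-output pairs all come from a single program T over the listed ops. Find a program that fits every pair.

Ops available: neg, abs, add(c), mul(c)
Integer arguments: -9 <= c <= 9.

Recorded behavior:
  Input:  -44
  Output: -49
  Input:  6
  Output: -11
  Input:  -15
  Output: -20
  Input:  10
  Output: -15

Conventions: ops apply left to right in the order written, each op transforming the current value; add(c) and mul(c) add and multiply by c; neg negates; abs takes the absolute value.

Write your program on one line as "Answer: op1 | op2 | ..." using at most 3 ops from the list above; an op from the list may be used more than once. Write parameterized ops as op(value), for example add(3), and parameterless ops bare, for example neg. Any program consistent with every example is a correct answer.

abs | add(5) | neg

Check, running the answer program on each example:
  -44 -> 44 -> 49 -> -49
  6 -> 6 -> 11 -> -11
  -15 -> 15 -> 20 -> -20
  10 -> 10 -> 15 -> -15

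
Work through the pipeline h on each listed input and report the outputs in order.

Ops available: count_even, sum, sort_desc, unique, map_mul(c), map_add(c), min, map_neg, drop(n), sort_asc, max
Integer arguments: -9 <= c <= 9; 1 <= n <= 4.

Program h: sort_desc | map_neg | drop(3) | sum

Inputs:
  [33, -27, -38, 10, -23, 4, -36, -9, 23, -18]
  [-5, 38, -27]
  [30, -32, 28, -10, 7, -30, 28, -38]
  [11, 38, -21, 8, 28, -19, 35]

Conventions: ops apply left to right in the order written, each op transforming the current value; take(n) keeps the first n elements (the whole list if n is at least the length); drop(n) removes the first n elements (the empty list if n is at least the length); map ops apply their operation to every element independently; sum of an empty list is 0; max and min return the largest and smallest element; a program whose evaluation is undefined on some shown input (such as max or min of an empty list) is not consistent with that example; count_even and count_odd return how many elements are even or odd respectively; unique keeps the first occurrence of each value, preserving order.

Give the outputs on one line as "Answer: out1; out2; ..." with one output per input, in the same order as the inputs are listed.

147; 0; 103; 21

Execution, op by op:
  [33, -27, -38, 10, -23, 4, -36, -9, 23, -18] -> [33, 23, 10, 4, -9, -18, -23, -27, -36, -38] -> [-33, -23, -10, -4, 9, 18, 23, 27, 36, 38] -> [-4, 9, 18, 23, 27, 36, 38] -> 147
  [-5, 38, -27] -> [38, -5, -27] -> [-38, 5, 27] -> [] -> 0
  [30, -32, 28, -10, 7, -30, 28, -38] -> [30, 28, 28, 7, -10, -30, -32, -38] -> [-30, -28, -28, -7, 10, 30, 32, 38] -> [-7, 10, 30, 32, 38] -> 103
  [11, 38, -21, 8, 28, -19, 35] -> [38, 35, 28, 11, 8, -19, -21] -> [-38, -35, -28, -11, -8, 19, 21] -> [-11, -8, 19, 21] -> 21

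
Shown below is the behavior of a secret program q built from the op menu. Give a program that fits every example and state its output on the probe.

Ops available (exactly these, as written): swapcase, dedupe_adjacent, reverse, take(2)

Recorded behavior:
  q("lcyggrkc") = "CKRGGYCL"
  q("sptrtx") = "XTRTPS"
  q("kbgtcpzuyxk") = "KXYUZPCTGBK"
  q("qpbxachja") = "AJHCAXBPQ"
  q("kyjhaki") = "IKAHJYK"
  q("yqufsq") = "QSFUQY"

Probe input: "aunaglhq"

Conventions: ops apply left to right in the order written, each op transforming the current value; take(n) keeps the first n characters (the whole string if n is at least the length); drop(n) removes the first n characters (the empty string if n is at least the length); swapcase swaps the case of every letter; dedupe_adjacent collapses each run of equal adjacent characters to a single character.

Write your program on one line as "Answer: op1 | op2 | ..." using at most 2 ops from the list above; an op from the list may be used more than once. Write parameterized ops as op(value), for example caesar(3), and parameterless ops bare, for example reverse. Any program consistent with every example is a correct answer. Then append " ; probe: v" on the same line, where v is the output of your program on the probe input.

reverse | swapcase ; probe: "QHLGANUA"

Check, running the answer program on each example:
  "lcyggrkc" -> "ckrggycl" -> "CKRGGYCL"
  "sptrtx" -> "xtrtps" -> "XTRTPS"
  "kbgtcpzuyxk" -> "kxyuzpctgbk" -> "KXYUZPCTGBK"
  "qpbxachja" -> "ajhcaxbpq" -> "AJHCAXBPQ"
  "kyjhaki" -> "ikahjyk" -> "IKAHJYK"
  "yqufsq" -> "qsfuqy" -> "QSFUQY"
  probe: "aunaglhq" -> "qhlganua" -> "QHLGANUA"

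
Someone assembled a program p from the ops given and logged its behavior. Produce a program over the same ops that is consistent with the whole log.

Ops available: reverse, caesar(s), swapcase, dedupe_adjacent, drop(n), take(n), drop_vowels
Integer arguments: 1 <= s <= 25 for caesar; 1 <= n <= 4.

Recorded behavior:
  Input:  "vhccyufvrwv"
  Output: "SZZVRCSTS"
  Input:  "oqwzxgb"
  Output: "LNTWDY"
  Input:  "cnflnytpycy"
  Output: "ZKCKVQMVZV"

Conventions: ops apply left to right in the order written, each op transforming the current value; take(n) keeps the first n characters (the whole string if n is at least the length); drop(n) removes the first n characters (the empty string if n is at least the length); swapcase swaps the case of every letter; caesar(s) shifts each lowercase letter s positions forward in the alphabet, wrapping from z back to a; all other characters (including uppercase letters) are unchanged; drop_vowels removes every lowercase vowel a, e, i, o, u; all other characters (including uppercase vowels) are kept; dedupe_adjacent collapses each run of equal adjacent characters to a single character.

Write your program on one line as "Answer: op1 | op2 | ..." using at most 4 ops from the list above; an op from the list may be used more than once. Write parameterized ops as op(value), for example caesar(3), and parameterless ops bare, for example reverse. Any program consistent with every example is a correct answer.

caesar(23) | drop_vowels | swapcase

Check, running the answer program on each example:
  "vhccyufvrwv" -> "sezzvrcsots" -> "szzvrcsts" -> "SZZVRCSTS"
  "oqwzxgb" -> "lntwudy" -> "lntwdy" -> "LNTWDY"
  "cnflnytpycy" -> "zkcikvqmvzv" -> "zkckvqmvzv" -> "ZKCKVQMVZV"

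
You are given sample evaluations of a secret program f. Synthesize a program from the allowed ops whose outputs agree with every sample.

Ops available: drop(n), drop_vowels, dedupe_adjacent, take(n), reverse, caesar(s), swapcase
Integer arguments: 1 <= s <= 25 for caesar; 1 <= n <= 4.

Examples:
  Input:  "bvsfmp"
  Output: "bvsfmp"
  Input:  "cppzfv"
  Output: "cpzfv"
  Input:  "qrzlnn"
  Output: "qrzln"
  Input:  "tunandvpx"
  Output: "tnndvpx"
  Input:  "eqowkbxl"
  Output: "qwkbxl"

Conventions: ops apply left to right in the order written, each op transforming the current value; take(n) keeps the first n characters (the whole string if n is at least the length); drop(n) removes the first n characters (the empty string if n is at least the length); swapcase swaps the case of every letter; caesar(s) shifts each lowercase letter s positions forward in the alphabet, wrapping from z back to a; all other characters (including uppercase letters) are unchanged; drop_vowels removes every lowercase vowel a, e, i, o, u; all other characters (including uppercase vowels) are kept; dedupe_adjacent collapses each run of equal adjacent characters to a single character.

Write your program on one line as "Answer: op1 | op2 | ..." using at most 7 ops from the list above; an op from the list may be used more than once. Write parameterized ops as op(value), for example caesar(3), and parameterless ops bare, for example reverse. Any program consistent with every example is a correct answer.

swapcase | dedupe_adjacent | swapcase | reverse | drop_vowels | reverse

Check, running the answer program on each example:
  "bvsfmp" -> "BVSFMP" -> "BVSFMP" -> "bvsfmp" -> "pmfsvb" -> "pmfsvb" -> "bvsfmp"
  "cppzfv" -> "CPPZFV" -> "CPZFV" -> "cpzfv" -> "vfzpc" -> "vfzpc" -> "cpzfv"
  "qrzlnn" -> "QRZLNN" -> "QRZLN" -> "qrzln" -> "nlzrq" -> "nlzrq" -> "qrzln"
  "tunandvpx" -> "TUNANDVPX" -> "TUNANDVPX" -> "tunandvpx" -> "xpvdnanut" -> "xpvdnnt" -> "tnndvpx"
  "eqowkbxl" -> "EQOWKBXL" -> "EQOWKBXL" -> "eqowkbxl" -> "lxbkwoqe" -> "lxbkwq" -> "qwkbxl"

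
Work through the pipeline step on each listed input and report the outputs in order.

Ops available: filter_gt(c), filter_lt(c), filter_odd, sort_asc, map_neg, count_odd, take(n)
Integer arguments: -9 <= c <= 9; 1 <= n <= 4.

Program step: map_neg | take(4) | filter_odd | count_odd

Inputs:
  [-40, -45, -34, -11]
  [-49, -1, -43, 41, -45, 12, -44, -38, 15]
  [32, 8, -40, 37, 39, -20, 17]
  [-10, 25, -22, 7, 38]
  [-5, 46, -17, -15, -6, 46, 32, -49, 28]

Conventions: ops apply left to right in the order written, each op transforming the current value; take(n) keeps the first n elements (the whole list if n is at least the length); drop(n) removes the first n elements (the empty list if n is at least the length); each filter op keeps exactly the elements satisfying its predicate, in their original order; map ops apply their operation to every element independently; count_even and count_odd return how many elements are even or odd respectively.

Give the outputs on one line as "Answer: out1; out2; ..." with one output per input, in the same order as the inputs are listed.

2; 4; 1; 2; 3

Execution, op by op:
  [-40, -45, -34, -11] -> [40, 45, 34, 11] -> [40, 45, 34, 11] -> [45, 11] -> 2
  [-49, -1, -43, 41, -45, 12, -44, -38, 15] -> [49, 1, 43, -41, 45, -12, 44, 38, -15] -> [49, 1, 43, -41] -> [49, 1, 43, -41] -> 4
  [32, 8, -40, 37, 39, -20, 17] -> [-32, -8, 40, -37, -39, 20, -17] -> [-32, -8, 40, -37] -> [-37] -> 1
  [-10, 25, -22, 7, 38] -> [10, -25, 22, -7, -38] -> [10, -25, 22, -7] -> [-25, -7] -> 2
  [-5, 46, -17, -15, -6, 46, 32, -49, 28] -> [5, -46, 17, 15, 6, -46, -32, 49, -28] -> [5, -46, 17, 15] -> [5, 17, 15] -> 3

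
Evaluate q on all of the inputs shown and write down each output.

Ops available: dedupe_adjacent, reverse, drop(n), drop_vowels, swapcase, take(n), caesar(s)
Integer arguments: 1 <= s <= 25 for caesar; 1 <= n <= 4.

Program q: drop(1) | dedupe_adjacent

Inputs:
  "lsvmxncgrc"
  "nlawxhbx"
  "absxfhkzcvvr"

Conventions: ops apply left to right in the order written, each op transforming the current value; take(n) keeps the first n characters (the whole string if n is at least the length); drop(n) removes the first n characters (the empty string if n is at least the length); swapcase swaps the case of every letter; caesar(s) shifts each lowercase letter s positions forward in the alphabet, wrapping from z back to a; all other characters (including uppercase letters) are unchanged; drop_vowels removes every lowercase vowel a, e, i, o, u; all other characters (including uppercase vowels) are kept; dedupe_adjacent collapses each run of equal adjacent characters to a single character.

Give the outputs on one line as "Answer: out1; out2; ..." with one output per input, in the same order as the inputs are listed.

"svmxncgrc"; "lawxhbx"; "bsxfhkzcvr"

Execution, op by op:
  "lsvmxncgrc" -> "svmxncgrc" -> "svmxncgrc"
  "nlawxhbx" -> "lawxhbx" -> "lawxhbx"
  "absxfhkzcvvr" -> "bsxfhkzcvvr" -> "bsxfhkzcvr"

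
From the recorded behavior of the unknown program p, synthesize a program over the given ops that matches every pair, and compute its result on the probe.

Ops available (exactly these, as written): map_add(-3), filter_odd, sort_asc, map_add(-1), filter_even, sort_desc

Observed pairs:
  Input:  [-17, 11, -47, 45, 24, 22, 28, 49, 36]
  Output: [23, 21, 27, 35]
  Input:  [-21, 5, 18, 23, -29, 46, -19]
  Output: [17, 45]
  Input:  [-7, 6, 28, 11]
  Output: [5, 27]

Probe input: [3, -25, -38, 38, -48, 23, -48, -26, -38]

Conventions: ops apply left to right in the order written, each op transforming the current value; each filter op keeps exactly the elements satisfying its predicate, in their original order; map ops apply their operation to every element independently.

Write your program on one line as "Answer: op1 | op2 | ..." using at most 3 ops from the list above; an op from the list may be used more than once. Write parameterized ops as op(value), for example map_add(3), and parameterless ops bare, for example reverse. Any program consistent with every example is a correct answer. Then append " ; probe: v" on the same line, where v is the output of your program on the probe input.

map_add(-1) | filter_odd ; probe: [-39, 37, -49, -49, -27, -39]

Check, running the answer program on each example:
  [-17, 11, -47, 45, 24, 22, 28, 49, 36] -> [-18, 10, -48, 44, 23, 21, 27, 48, 35] -> [23, 21, 27, 35]
  [-21, 5, 18, 23, -29, 46, -19] -> [-22, 4, 17, 22, -30, 45, -20] -> [17, 45]
  [-7, 6, 28, 11] -> [-8, 5, 27, 10] -> [5, 27]
  probe: [3, -25, -38, 38, -48, 23, -48, -26, -38] -> [2, -26, -39, 37, -49, 22, -49, -27, -39] -> [-39, 37, -49, -49, -27, -39]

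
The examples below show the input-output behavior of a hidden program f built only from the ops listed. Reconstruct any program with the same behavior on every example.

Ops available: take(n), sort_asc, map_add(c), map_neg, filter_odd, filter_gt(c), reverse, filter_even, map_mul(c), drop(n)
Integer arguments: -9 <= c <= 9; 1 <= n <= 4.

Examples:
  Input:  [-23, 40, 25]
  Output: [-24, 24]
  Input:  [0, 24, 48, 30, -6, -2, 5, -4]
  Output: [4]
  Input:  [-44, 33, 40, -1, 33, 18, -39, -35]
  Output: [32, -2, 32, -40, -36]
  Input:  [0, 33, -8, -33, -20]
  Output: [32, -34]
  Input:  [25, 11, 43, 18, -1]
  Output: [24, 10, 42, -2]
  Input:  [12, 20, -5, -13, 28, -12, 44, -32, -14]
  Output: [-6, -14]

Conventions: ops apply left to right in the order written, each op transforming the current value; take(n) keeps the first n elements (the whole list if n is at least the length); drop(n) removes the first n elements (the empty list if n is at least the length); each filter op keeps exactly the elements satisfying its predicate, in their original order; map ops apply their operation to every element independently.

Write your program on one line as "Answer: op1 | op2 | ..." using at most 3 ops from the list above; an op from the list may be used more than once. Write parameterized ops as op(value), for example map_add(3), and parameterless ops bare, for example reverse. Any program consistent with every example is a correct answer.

map_add(-1) | filter_even

Check, running the answer program on each example:
  [-23, 40, 25] -> [-24, 39, 24] -> [-24, 24]
  [0, 24, 48, 30, -6, -2, 5, -4] -> [-1, 23, 47, 29, -7, -3, 4, -5] -> [4]
  [-44, 33, 40, -1, 33, 18, -39, -35] -> [-45, 32, 39, -2, 32, 17, -40, -36] -> [32, -2, 32, -40, -36]
  [0, 33, -8, -33, -20] -> [-1, 32, -9, -34, -21] -> [32, -34]
  [25, 11, 43, 18, -1] -> [24, 10, 42, 17, -2] -> [24, 10, 42, -2]
  [12, 20, -5, -13, 28, -12, 44, -32, -14] -> [11, 19, -6, -14, 27, -13, 43, -33, -15] -> [-6, -14]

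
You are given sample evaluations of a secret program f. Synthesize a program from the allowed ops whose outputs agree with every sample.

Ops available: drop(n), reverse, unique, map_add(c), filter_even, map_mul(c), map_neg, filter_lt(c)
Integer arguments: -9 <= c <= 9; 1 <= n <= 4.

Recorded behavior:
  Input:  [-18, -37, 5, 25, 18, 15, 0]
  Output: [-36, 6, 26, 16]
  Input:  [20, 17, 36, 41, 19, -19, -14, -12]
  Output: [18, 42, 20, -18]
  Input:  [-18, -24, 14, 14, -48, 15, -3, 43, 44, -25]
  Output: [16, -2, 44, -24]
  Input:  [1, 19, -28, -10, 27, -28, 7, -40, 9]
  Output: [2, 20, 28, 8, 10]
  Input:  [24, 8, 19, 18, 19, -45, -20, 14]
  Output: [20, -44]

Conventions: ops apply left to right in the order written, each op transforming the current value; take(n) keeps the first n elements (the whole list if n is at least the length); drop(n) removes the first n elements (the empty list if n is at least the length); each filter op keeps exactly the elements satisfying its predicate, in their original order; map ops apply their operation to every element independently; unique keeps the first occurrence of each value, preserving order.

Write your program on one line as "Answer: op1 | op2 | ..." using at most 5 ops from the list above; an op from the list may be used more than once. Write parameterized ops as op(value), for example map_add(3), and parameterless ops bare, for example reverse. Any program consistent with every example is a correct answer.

map_add(9) | map_add(-8) | unique | filter_even

Check, running the answer program on each example:
  [-18, -37, 5, 25, 18, 15, 0] -> [-9, -28, 14, 34, 27, 24, 9] -> [-17, -36, 6, 26, 19, 16, 1] -> [-17, -36, 6, 26, 19, 16, 1] -> [-36, 6, 26, 16]
  [20, 17, 36, 41, 19, -19, -14, -12] -> [29, 26, 45, 50, 28, -10, -5, -3] -> [21, 18, 37, 42, 20, -18, -13, -11] -> [21, 18, 37, 42, 20, -18, -13, -11] -> [18, 42, 20, -18]
  [-18, -24, 14, 14, -48, 15, -3, 43, 44, -25] -> [-9, -15, 23, 23, -39, 24, 6, 52, 53, -16] -> [-17, -23, 15, 15, -47, 16, -2, 44, 45, -24] -> [-17, -23, 15, -47, 16, -2, 44, 45, -24] -> [16, -2, 44, -24]
  [1, 19, -28, -10, 27, -28, 7, -40, 9] -> [10, 28, -19, -1, 36, -19, 16, -31, 18] -> [2, 20, -27, -9, 28, -27, 8, -39, 10] -> [2, 20, -27, -9, 28, 8, -39, 10] -> [2, 20, 28, 8, 10]
  [24, 8, 19, 18, 19, -45, -20, 14] -> [33, 17, 28, 27, 28, -36, -11, 23] -> [25, 9, 20, 19, 20, -44, -19, 15] -> [25, 9, 20, 19, -44, -19, 15] -> [20, -44]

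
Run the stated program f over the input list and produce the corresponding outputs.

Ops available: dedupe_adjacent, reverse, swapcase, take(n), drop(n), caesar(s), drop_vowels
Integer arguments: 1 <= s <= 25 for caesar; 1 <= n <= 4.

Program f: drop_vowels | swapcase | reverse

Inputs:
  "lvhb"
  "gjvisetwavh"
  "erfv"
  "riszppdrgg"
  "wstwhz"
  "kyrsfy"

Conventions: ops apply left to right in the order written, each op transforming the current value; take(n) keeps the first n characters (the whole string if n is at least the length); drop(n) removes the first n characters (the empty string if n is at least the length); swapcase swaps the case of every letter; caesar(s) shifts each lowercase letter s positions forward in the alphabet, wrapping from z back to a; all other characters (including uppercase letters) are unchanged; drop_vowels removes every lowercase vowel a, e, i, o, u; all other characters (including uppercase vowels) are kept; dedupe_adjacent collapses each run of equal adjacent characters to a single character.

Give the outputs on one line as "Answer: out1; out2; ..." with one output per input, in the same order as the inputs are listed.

"BHVL"; "HVWTSVJG"; "VFR"; "GGRDPPZSR"; "ZHWTSW"; "YFSRYK"

Execution, op by op:
  "lvhb" -> "lvhb" -> "LVHB" -> "BHVL"
  "gjvisetwavh" -> "gjvstwvh" -> "GJVSTWVH" -> "HVWTSVJG"
  "erfv" -> "rfv" -> "RFV" -> "VFR"
  "riszppdrgg" -> "rszppdrgg" -> "RSZPPDRGG" -> "GGRDPPZSR"
  "wstwhz" -> "wstwhz" -> "WSTWHZ" -> "ZHWTSW"
  "kyrsfy" -> "kyrsfy" -> "KYRSFY" -> "YFSRYK"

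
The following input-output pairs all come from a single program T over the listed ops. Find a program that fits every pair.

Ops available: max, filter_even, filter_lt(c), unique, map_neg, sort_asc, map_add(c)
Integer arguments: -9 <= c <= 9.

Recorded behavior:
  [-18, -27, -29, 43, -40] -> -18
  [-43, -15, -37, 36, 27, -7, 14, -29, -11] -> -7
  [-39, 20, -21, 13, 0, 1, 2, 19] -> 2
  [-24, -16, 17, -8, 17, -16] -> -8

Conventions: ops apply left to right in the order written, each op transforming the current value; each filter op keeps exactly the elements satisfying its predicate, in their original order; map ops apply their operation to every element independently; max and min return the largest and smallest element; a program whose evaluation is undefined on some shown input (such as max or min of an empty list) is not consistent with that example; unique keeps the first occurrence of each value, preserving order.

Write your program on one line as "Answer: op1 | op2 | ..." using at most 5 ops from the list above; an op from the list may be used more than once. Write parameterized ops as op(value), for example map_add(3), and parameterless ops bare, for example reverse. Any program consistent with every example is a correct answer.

sort_asc | filter_lt(6) | unique | max

Check, running the answer program on each example:
  [-18, -27, -29, 43, -40] -> [-40, -29, -27, -18, 43] -> [-40, -29, -27, -18] -> [-40, -29, -27, -18] -> -18
  [-43, -15, -37, 36, 27, -7, 14, -29, -11] -> [-43, -37, -29, -15, -11, -7, 14, 27, 36] -> [-43, -37, -29, -15, -11, -7] -> [-43, -37, -29, -15, -11, -7] -> -7
  [-39, 20, -21, 13, 0, 1, 2, 19] -> [-39, -21, 0, 1, 2, 13, 19, 20] -> [-39, -21, 0, 1, 2] -> [-39, -21, 0, 1, 2] -> 2
  [-24, -16, 17, -8, 17, -16] -> [-24, -16, -16, -8, 17, 17] -> [-24, -16, -16, -8] -> [-24, -16, -8] -> -8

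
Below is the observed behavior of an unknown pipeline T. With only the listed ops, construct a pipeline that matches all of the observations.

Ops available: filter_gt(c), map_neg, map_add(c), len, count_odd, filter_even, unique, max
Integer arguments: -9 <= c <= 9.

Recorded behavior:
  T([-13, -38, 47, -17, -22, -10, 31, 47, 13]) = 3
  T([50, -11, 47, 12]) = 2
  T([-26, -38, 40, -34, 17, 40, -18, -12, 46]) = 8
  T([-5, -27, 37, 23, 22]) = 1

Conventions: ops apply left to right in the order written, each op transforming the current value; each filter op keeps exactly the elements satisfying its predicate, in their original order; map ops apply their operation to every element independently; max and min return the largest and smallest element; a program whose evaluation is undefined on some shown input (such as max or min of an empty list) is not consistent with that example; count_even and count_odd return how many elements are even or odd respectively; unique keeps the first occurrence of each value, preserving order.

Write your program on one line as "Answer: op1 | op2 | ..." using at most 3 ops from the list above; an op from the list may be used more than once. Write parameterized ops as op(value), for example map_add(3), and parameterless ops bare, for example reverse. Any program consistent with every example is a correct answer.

filter_even | map_add(9) | count_odd

Check, running the answer program on each example:
  [-13, -38, 47, -17, -22, -10, 31, 47, 13] -> [-38, -22, -10] -> [-29, -13, -1] -> 3
  [50, -11, 47, 12] -> [50, 12] -> [59, 21] -> 2
  [-26, -38, 40, -34, 17, 40, -18, -12, 46] -> [-26, -38, 40, -34, 40, -18, -12, 46] -> [-17, -29, 49, -25, 49, -9, -3, 55] -> 8
  [-5, -27, 37, 23, 22] -> [22] -> [31] -> 1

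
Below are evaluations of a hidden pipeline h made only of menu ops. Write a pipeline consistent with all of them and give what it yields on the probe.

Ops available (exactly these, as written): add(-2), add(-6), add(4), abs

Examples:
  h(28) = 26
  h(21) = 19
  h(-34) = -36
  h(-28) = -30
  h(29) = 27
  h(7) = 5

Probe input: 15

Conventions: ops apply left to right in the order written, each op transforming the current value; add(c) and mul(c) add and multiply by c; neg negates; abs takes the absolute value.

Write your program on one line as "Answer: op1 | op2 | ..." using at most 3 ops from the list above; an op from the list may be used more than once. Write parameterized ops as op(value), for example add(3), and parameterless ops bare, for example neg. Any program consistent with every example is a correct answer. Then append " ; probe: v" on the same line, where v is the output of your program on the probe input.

add(-6) | add(4) ; probe: 13

Check, running the answer program on each example:
  28 -> 22 -> 26
  21 -> 15 -> 19
  -34 -> -40 -> -36
  -28 -> -34 -> -30
  29 -> 23 -> 27
  7 -> 1 -> 5
  probe: 15 -> 9 -> 13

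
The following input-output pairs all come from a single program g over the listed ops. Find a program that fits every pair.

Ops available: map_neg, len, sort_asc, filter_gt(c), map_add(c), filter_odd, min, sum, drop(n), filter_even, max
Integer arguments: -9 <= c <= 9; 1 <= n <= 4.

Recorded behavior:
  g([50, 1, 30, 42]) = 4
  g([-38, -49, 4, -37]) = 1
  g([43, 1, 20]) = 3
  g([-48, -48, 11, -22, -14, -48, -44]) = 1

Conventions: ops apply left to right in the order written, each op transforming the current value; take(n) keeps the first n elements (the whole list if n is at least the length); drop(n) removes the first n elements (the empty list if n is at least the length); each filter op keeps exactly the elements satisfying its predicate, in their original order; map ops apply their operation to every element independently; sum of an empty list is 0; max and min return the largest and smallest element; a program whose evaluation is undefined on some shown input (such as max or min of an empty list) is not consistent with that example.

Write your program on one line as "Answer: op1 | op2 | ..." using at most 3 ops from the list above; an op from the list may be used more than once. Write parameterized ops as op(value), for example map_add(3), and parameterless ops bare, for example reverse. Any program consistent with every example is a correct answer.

filter_gt(-3) | map_add(-6) | len

Check, running the answer program on each example:
  [50, 1, 30, 42] -> [50, 1, 30, 42] -> [44, -5, 24, 36] -> 4
  [-38, -49, 4, -37] -> [4] -> [-2] -> 1
  [43, 1, 20] -> [43, 1, 20] -> [37, -5, 14] -> 3
  [-48, -48, 11, -22, -14, -48, -44] -> [11] -> [5] -> 1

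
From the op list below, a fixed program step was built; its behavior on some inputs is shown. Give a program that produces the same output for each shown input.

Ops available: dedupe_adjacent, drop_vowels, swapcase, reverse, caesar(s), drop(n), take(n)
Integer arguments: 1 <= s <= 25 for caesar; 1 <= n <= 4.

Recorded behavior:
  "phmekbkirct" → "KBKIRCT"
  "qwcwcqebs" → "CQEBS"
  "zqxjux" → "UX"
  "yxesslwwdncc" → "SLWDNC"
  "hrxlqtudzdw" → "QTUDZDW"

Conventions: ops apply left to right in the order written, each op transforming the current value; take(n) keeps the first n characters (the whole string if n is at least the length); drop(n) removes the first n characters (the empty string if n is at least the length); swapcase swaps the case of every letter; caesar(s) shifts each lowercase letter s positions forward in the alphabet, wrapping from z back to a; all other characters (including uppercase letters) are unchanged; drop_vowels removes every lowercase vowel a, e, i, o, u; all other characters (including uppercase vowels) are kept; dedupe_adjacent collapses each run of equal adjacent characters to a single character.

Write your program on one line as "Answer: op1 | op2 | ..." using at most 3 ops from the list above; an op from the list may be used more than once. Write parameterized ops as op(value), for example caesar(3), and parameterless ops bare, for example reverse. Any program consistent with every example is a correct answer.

drop(4) | dedupe_adjacent | swapcase

Check, running the answer program on each example:
  "phmekbkirct" -> "kbkirct" -> "kbkirct" -> "KBKIRCT"
  "qwcwcqebs" -> "cqebs" -> "cqebs" -> "CQEBS"
  "zqxjux" -> "ux" -> "ux" -> "UX"
  "yxesslwwdncc" -> "slwwdncc" -> "slwdnc" -> "SLWDNC"
  "hrxlqtudzdw" -> "qtudzdw" -> "qtudzdw" -> "QTUDZDW"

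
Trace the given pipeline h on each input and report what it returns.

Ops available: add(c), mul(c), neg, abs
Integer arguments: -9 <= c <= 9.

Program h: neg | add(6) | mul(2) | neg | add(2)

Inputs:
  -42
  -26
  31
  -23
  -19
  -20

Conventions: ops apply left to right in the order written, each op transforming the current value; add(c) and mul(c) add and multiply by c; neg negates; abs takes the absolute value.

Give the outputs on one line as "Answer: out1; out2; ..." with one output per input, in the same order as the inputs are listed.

-94; -62; 52; -56; -48; -50

Execution, op by op:
  -42 -> 42 -> 48 -> 96 -> -96 -> -94
  -26 -> 26 -> 32 -> 64 -> -64 -> -62
  31 -> -31 -> -25 -> -50 -> 50 -> 52
  -23 -> 23 -> 29 -> 58 -> -58 -> -56
  -19 -> 19 -> 25 -> 50 -> -50 -> -48
  -20 -> 20 -> 26 -> 52 -> -52 -> -50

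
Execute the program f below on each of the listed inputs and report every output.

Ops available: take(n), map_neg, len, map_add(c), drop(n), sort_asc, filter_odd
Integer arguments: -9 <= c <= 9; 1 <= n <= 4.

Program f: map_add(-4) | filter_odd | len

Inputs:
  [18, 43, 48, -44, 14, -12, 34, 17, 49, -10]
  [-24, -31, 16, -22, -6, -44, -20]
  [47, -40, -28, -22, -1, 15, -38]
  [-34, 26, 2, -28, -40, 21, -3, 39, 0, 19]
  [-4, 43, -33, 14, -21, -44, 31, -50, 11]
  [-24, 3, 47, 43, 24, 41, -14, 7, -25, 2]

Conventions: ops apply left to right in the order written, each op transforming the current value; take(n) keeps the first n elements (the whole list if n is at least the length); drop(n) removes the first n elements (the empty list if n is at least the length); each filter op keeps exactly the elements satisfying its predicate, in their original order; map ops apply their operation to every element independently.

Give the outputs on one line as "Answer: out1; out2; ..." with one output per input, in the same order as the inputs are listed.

Execution, op by op:
  [18, 43, 48, -44, 14, -12, 34, 17, 49, -10] -> [14, 39, 44, -48, 10, -16, 30, 13, 45, -14] -> [39, 13, 45] -> 3
  [-24, -31, 16, -22, -6, -44, -20] -> [-28, -35, 12, -26, -10, -48, -24] -> [-35] -> 1
  [47, -40, -28, -22, -1, 15, -38] -> [43, -44, -32, -26, -5, 11, -42] -> [43, -5, 11] -> 3
  [-34, 26, 2, -28, -40, 21, -3, 39, 0, 19] -> [-38, 22, -2, -32, -44, 17, -7, 35, -4, 15] -> [17, -7, 35, 15] -> 4
  [-4, 43, -33, 14, -21, -44, 31, -50, 11] -> [-8, 39, -37, 10, -25, -48, 27, -54, 7] -> [39, -37, -25, 27, 7] -> 5
  [-24, 3, 47, 43, 24, 41, -14, 7, -25, 2] -> [-28, -1, 43, 39, 20, 37, -18, 3, -29, -2] -> [-1, 43, 39, 37, 3, -29] -> 6

3; 1; 3; 4; 5; 6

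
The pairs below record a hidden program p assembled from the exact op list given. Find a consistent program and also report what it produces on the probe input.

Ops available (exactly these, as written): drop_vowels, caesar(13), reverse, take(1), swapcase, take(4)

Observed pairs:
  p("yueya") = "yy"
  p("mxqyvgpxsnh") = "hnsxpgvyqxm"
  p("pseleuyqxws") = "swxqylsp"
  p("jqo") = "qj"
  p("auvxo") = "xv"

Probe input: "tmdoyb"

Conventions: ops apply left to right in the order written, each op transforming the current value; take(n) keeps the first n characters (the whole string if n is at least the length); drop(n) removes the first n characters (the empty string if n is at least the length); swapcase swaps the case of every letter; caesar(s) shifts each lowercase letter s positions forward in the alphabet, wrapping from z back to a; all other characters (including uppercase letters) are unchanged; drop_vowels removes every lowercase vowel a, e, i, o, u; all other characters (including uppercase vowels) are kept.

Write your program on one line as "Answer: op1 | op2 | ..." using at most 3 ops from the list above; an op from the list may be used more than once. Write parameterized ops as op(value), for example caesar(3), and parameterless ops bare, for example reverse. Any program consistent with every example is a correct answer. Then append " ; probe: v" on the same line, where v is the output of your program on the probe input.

reverse | drop_vowels ; probe: "bydmt"

Check, running the answer program on each example:
  "yueya" -> "ayeuy" -> "yy"
  "mxqyvgpxsnh" -> "hnsxpgvyqxm" -> "hnsxpgvyqxm"
  "pseleuyqxws" -> "swxqyuelesp" -> "swxqylsp"
  "jqo" -> "oqj" -> "qj"
  "auvxo" -> "oxvua" -> "xv"
  probe: "tmdoyb" -> "byodmt" -> "bydmt"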